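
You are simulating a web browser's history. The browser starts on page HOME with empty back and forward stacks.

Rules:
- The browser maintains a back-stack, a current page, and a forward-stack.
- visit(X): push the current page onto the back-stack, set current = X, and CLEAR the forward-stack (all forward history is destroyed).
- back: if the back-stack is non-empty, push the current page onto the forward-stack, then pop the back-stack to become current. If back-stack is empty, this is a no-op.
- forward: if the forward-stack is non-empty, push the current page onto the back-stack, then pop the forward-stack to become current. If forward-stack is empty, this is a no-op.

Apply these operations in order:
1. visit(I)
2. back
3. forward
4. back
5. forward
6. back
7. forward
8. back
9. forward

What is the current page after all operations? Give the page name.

After 1 (visit(I)): cur=I back=1 fwd=0
After 2 (back): cur=HOME back=0 fwd=1
After 3 (forward): cur=I back=1 fwd=0
After 4 (back): cur=HOME back=0 fwd=1
After 5 (forward): cur=I back=1 fwd=0
After 6 (back): cur=HOME back=0 fwd=1
After 7 (forward): cur=I back=1 fwd=0
After 8 (back): cur=HOME back=0 fwd=1
After 9 (forward): cur=I back=1 fwd=0

Answer: I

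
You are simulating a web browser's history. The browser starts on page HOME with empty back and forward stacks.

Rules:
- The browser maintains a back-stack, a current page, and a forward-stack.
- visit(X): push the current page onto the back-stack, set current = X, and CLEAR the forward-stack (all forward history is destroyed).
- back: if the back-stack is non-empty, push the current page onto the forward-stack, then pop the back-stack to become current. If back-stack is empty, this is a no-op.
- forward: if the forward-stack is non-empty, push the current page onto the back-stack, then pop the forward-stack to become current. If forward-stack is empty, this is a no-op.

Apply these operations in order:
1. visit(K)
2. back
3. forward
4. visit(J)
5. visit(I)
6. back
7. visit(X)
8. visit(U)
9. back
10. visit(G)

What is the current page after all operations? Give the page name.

After 1 (visit(K)): cur=K back=1 fwd=0
After 2 (back): cur=HOME back=0 fwd=1
After 3 (forward): cur=K back=1 fwd=0
After 4 (visit(J)): cur=J back=2 fwd=0
After 5 (visit(I)): cur=I back=3 fwd=0
After 6 (back): cur=J back=2 fwd=1
After 7 (visit(X)): cur=X back=3 fwd=0
After 8 (visit(U)): cur=U back=4 fwd=0
After 9 (back): cur=X back=3 fwd=1
After 10 (visit(G)): cur=G back=4 fwd=0

Answer: G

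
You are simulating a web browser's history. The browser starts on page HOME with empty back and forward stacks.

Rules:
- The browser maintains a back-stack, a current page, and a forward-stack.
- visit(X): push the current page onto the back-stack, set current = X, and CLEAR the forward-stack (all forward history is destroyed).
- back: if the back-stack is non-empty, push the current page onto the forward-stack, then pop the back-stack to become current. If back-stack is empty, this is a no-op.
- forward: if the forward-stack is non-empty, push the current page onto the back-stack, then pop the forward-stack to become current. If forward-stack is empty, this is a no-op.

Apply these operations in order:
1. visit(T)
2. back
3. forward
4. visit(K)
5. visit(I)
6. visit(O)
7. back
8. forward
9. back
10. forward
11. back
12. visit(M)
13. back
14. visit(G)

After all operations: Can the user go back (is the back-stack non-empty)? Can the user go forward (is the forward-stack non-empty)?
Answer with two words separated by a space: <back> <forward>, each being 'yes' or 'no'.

After 1 (visit(T)): cur=T back=1 fwd=0
After 2 (back): cur=HOME back=0 fwd=1
After 3 (forward): cur=T back=1 fwd=0
After 4 (visit(K)): cur=K back=2 fwd=0
After 5 (visit(I)): cur=I back=3 fwd=0
After 6 (visit(O)): cur=O back=4 fwd=0
After 7 (back): cur=I back=3 fwd=1
After 8 (forward): cur=O back=4 fwd=0
After 9 (back): cur=I back=3 fwd=1
After 10 (forward): cur=O back=4 fwd=0
After 11 (back): cur=I back=3 fwd=1
After 12 (visit(M)): cur=M back=4 fwd=0
After 13 (back): cur=I back=3 fwd=1
After 14 (visit(G)): cur=G back=4 fwd=0

Answer: yes no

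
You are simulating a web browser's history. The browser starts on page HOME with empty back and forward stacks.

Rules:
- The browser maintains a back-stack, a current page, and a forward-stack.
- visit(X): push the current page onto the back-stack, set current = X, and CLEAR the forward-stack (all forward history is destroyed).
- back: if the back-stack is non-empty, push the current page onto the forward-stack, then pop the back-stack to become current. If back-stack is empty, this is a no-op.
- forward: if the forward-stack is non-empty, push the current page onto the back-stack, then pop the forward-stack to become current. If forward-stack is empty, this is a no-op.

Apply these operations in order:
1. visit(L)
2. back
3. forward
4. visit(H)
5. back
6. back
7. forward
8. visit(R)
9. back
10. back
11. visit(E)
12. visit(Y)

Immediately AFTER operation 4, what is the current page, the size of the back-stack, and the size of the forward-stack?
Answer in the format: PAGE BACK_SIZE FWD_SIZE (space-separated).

After 1 (visit(L)): cur=L back=1 fwd=0
After 2 (back): cur=HOME back=0 fwd=1
After 3 (forward): cur=L back=1 fwd=0
After 4 (visit(H)): cur=H back=2 fwd=0

H 2 0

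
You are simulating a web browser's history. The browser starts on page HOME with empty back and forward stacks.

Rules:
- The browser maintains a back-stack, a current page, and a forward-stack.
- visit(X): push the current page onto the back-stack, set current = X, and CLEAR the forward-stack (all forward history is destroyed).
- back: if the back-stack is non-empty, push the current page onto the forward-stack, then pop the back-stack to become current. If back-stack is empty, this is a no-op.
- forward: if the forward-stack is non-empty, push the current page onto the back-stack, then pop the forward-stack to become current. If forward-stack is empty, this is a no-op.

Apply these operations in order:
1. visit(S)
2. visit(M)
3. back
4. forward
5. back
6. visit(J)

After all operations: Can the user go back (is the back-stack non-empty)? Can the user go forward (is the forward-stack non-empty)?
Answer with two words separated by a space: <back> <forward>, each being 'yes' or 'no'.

After 1 (visit(S)): cur=S back=1 fwd=0
After 2 (visit(M)): cur=M back=2 fwd=0
After 3 (back): cur=S back=1 fwd=1
After 4 (forward): cur=M back=2 fwd=0
After 5 (back): cur=S back=1 fwd=1
After 6 (visit(J)): cur=J back=2 fwd=0

Answer: yes no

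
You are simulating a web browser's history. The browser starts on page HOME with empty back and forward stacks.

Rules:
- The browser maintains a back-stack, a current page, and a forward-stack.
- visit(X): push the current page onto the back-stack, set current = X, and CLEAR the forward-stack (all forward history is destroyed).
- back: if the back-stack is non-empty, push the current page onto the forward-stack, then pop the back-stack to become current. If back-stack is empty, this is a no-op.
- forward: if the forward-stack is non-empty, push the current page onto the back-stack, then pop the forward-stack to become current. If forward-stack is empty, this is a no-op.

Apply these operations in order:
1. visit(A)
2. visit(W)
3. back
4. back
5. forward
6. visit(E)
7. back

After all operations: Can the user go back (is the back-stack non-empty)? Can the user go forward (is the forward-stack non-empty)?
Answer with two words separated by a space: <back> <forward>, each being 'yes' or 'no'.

Answer: yes yes

Derivation:
After 1 (visit(A)): cur=A back=1 fwd=0
After 2 (visit(W)): cur=W back=2 fwd=0
After 3 (back): cur=A back=1 fwd=1
After 4 (back): cur=HOME back=0 fwd=2
After 5 (forward): cur=A back=1 fwd=1
After 6 (visit(E)): cur=E back=2 fwd=0
After 7 (back): cur=A back=1 fwd=1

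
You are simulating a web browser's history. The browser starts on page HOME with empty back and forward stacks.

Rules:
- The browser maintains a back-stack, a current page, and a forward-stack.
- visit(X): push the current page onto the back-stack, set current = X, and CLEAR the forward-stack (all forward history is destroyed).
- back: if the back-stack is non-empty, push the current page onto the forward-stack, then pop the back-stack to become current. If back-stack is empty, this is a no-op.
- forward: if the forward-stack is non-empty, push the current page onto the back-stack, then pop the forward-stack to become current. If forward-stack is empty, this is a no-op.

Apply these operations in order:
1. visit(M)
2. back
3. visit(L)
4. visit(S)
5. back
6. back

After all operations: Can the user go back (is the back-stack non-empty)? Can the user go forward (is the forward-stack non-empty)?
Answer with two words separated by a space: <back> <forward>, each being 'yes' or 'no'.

Answer: no yes

Derivation:
After 1 (visit(M)): cur=M back=1 fwd=0
After 2 (back): cur=HOME back=0 fwd=1
After 3 (visit(L)): cur=L back=1 fwd=0
After 4 (visit(S)): cur=S back=2 fwd=0
After 5 (back): cur=L back=1 fwd=1
After 6 (back): cur=HOME back=0 fwd=2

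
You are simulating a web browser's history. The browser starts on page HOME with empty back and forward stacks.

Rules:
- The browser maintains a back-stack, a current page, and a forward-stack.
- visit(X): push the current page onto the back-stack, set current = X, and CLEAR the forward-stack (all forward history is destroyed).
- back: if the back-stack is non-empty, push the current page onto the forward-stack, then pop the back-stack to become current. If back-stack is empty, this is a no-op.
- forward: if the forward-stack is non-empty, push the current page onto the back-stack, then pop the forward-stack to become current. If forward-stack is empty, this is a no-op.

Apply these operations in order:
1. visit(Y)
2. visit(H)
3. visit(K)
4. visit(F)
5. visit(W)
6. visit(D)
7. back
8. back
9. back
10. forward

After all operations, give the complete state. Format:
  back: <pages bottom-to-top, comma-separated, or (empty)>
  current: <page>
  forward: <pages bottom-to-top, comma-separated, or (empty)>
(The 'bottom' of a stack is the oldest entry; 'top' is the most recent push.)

Answer: back: HOME,Y,H,K
current: F
forward: D,W

Derivation:
After 1 (visit(Y)): cur=Y back=1 fwd=0
After 2 (visit(H)): cur=H back=2 fwd=0
After 3 (visit(K)): cur=K back=3 fwd=0
After 4 (visit(F)): cur=F back=4 fwd=0
After 5 (visit(W)): cur=W back=5 fwd=0
After 6 (visit(D)): cur=D back=6 fwd=0
After 7 (back): cur=W back=5 fwd=1
After 8 (back): cur=F back=4 fwd=2
After 9 (back): cur=K back=3 fwd=3
After 10 (forward): cur=F back=4 fwd=2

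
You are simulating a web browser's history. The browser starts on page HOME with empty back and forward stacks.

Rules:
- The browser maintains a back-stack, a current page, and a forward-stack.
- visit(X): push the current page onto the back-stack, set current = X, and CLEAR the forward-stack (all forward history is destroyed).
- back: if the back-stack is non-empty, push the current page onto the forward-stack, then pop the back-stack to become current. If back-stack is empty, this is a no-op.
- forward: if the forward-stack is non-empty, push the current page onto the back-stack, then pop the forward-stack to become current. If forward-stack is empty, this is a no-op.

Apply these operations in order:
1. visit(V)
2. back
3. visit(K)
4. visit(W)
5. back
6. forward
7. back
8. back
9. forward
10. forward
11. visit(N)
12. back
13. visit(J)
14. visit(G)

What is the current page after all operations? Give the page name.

Answer: G

Derivation:
After 1 (visit(V)): cur=V back=1 fwd=0
After 2 (back): cur=HOME back=0 fwd=1
After 3 (visit(K)): cur=K back=1 fwd=0
After 4 (visit(W)): cur=W back=2 fwd=0
After 5 (back): cur=K back=1 fwd=1
After 6 (forward): cur=W back=2 fwd=0
After 7 (back): cur=K back=1 fwd=1
After 8 (back): cur=HOME back=0 fwd=2
After 9 (forward): cur=K back=1 fwd=1
After 10 (forward): cur=W back=2 fwd=0
After 11 (visit(N)): cur=N back=3 fwd=0
After 12 (back): cur=W back=2 fwd=1
After 13 (visit(J)): cur=J back=3 fwd=0
After 14 (visit(G)): cur=G back=4 fwd=0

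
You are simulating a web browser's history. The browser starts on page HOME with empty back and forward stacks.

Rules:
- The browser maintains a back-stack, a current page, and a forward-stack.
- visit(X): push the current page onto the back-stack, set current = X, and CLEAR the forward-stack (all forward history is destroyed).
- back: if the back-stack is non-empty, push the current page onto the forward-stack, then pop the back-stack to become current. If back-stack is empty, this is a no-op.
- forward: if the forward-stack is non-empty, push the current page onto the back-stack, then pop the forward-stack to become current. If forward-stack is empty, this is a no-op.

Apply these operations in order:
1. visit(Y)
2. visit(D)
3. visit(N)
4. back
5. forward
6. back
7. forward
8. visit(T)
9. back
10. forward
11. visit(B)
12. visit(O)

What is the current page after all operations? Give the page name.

After 1 (visit(Y)): cur=Y back=1 fwd=0
After 2 (visit(D)): cur=D back=2 fwd=0
After 3 (visit(N)): cur=N back=3 fwd=0
After 4 (back): cur=D back=2 fwd=1
After 5 (forward): cur=N back=3 fwd=0
After 6 (back): cur=D back=2 fwd=1
After 7 (forward): cur=N back=3 fwd=0
After 8 (visit(T)): cur=T back=4 fwd=0
After 9 (back): cur=N back=3 fwd=1
After 10 (forward): cur=T back=4 fwd=0
After 11 (visit(B)): cur=B back=5 fwd=0
After 12 (visit(O)): cur=O back=6 fwd=0

Answer: O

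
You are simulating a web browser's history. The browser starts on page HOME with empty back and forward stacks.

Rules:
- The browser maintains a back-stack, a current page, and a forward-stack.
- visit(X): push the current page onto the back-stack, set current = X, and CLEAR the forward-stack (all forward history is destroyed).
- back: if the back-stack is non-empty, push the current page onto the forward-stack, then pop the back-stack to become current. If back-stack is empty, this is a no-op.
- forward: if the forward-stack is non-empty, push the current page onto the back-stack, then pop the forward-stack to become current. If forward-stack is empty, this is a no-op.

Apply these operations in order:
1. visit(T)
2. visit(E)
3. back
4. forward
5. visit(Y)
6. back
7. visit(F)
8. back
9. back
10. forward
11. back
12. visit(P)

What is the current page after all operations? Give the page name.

After 1 (visit(T)): cur=T back=1 fwd=0
After 2 (visit(E)): cur=E back=2 fwd=0
After 3 (back): cur=T back=1 fwd=1
After 4 (forward): cur=E back=2 fwd=0
After 5 (visit(Y)): cur=Y back=3 fwd=0
After 6 (back): cur=E back=2 fwd=1
After 7 (visit(F)): cur=F back=3 fwd=0
After 8 (back): cur=E back=2 fwd=1
After 9 (back): cur=T back=1 fwd=2
After 10 (forward): cur=E back=2 fwd=1
After 11 (back): cur=T back=1 fwd=2
After 12 (visit(P)): cur=P back=2 fwd=0

Answer: P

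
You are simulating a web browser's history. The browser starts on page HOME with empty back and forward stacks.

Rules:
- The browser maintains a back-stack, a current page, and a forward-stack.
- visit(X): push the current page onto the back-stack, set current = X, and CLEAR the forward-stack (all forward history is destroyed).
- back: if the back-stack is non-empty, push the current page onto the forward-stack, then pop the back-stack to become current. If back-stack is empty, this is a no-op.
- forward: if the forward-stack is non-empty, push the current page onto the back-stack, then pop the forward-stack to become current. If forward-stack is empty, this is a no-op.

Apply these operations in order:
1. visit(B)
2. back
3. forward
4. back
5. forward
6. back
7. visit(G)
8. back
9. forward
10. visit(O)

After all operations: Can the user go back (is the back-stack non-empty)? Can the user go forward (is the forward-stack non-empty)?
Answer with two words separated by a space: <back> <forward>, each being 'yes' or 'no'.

Answer: yes no

Derivation:
After 1 (visit(B)): cur=B back=1 fwd=0
After 2 (back): cur=HOME back=0 fwd=1
After 3 (forward): cur=B back=1 fwd=0
After 4 (back): cur=HOME back=0 fwd=1
After 5 (forward): cur=B back=1 fwd=0
After 6 (back): cur=HOME back=0 fwd=1
After 7 (visit(G)): cur=G back=1 fwd=0
After 8 (back): cur=HOME back=0 fwd=1
After 9 (forward): cur=G back=1 fwd=0
After 10 (visit(O)): cur=O back=2 fwd=0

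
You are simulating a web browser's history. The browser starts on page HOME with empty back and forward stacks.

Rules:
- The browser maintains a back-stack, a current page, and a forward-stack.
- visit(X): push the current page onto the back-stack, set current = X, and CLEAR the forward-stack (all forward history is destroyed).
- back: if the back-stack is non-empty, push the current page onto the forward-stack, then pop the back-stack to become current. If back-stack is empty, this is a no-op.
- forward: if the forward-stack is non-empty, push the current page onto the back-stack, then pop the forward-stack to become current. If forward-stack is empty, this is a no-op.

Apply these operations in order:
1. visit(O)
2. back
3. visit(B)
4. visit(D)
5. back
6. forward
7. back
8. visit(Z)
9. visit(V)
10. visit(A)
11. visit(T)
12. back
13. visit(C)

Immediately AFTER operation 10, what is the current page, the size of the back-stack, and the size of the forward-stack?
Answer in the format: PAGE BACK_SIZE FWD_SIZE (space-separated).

After 1 (visit(O)): cur=O back=1 fwd=0
After 2 (back): cur=HOME back=0 fwd=1
After 3 (visit(B)): cur=B back=1 fwd=0
After 4 (visit(D)): cur=D back=2 fwd=0
After 5 (back): cur=B back=1 fwd=1
After 6 (forward): cur=D back=2 fwd=0
After 7 (back): cur=B back=1 fwd=1
After 8 (visit(Z)): cur=Z back=2 fwd=0
After 9 (visit(V)): cur=V back=3 fwd=0
After 10 (visit(A)): cur=A back=4 fwd=0

A 4 0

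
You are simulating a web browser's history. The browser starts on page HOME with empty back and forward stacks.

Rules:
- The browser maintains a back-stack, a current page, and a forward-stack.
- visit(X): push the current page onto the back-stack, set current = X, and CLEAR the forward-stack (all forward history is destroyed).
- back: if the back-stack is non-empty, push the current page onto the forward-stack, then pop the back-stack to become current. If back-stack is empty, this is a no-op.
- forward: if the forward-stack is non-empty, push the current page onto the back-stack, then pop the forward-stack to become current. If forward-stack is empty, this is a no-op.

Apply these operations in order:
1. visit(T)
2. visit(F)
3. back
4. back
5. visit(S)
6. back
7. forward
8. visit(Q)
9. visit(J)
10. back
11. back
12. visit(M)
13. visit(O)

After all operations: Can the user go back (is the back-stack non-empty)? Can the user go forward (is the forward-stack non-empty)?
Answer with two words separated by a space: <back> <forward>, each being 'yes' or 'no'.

Answer: yes no

Derivation:
After 1 (visit(T)): cur=T back=1 fwd=0
After 2 (visit(F)): cur=F back=2 fwd=0
After 3 (back): cur=T back=1 fwd=1
After 4 (back): cur=HOME back=0 fwd=2
After 5 (visit(S)): cur=S back=1 fwd=0
After 6 (back): cur=HOME back=0 fwd=1
After 7 (forward): cur=S back=1 fwd=0
After 8 (visit(Q)): cur=Q back=2 fwd=0
After 9 (visit(J)): cur=J back=3 fwd=0
After 10 (back): cur=Q back=2 fwd=1
After 11 (back): cur=S back=1 fwd=2
After 12 (visit(M)): cur=M back=2 fwd=0
After 13 (visit(O)): cur=O back=3 fwd=0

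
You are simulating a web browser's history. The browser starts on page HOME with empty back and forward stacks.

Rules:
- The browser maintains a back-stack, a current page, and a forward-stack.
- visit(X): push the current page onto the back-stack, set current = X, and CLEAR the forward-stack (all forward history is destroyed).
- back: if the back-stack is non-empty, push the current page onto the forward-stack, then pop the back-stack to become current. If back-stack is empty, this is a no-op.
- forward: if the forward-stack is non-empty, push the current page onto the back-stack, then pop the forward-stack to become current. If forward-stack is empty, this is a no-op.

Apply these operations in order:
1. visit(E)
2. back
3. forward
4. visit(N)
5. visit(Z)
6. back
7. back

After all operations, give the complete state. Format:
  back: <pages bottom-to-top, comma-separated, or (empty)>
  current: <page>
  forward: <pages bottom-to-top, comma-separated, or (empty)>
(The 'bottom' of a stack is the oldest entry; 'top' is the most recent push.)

After 1 (visit(E)): cur=E back=1 fwd=0
After 2 (back): cur=HOME back=0 fwd=1
After 3 (forward): cur=E back=1 fwd=0
After 4 (visit(N)): cur=N back=2 fwd=0
After 5 (visit(Z)): cur=Z back=3 fwd=0
After 6 (back): cur=N back=2 fwd=1
After 7 (back): cur=E back=1 fwd=2

Answer: back: HOME
current: E
forward: Z,N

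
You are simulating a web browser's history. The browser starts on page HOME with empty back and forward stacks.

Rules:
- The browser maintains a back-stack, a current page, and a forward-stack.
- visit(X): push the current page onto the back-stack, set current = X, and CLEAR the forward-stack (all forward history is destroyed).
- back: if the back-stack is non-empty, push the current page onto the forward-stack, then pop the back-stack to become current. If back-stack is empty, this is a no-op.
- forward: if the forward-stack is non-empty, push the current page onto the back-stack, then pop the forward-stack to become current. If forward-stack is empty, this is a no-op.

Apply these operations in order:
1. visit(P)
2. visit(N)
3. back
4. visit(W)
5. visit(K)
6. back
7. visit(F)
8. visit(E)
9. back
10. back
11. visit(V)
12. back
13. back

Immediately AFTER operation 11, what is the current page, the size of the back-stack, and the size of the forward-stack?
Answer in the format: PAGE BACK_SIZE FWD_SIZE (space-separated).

After 1 (visit(P)): cur=P back=1 fwd=0
After 2 (visit(N)): cur=N back=2 fwd=0
After 3 (back): cur=P back=1 fwd=1
After 4 (visit(W)): cur=W back=2 fwd=0
After 5 (visit(K)): cur=K back=3 fwd=0
After 6 (back): cur=W back=2 fwd=1
After 7 (visit(F)): cur=F back=3 fwd=0
After 8 (visit(E)): cur=E back=4 fwd=0
After 9 (back): cur=F back=3 fwd=1
After 10 (back): cur=W back=2 fwd=2
After 11 (visit(V)): cur=V back=3 fwd=0

V 3 0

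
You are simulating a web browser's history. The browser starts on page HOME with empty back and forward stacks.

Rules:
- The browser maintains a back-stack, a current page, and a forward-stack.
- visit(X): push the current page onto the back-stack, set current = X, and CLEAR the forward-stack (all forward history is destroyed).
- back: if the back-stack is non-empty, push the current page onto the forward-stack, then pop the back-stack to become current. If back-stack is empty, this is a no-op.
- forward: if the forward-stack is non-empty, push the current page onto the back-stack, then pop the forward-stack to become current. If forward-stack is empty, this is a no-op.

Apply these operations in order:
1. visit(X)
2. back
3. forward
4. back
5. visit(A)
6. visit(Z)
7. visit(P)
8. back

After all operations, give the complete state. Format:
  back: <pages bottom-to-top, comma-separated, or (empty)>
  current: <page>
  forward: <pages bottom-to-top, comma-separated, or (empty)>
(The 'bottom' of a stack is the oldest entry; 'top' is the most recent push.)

Answer: back: HOME,A
current: Z
forward: P

Derivation:
After 1 (visit(X)): cur=X back=1 fwd=0
After 2 (back): cur=HOME back=0 fwd=1
After 3 (forward): cur=X back=1 fwd=0
After 4 (back): cur=HOME back=0 fwd=1
After 5 (visit(A)): cur=A back=1 fwd=0
After 6 (visit(Z)): cur=Z back=2 fwd=0
After 7 (visit(P)): cur=P back=3 fwd=0
After 8 (back): cur=Z back=2 fwd=1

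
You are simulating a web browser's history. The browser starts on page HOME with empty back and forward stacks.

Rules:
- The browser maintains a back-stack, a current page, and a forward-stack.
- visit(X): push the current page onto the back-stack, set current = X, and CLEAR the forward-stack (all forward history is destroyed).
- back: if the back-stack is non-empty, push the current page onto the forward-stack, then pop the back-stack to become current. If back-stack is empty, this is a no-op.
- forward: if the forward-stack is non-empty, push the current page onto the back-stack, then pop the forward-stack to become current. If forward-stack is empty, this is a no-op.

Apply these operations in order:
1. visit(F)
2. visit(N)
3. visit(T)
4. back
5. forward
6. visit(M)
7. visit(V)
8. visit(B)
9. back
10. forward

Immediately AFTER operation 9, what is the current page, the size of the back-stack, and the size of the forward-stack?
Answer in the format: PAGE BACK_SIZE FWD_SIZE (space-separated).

After 1 (visit(F)): cur=F back=1 fwd=0
After 2 (visit(N)): cur=N back=2 fwd=0
After 3 (visit(T)): cur=T back=3 fwd=0
After 4 (back): cur=N back=2 fwd=1
After 5 (forward): cur=T back=3 fwd=0
After 6 (visit(M)): cur=M back=4 fwd=0
After 7 (visit(V)): cur=V back=5 fwd=0
After 8 (visit(B)): cur=B back=6 fwd=0
After 9 (back): cur=V back=5 fwd=1

V 5 1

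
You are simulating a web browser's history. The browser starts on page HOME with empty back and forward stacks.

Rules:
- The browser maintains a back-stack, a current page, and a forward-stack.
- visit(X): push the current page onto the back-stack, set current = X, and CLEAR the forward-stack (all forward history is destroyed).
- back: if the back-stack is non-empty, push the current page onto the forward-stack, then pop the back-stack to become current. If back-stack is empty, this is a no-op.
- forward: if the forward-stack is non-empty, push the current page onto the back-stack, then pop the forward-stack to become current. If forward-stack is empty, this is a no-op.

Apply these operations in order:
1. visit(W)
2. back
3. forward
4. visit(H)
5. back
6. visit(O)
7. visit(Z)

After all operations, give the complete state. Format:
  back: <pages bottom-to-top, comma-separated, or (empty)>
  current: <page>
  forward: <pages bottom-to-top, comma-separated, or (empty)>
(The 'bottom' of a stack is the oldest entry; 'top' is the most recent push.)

After 1 (visit(W)): cur=W back=1 fwd=0
After 2 (back): cur=HOME back=0 fwd=1
After 3 (forward): cur=W back=1 fwd=0
After 4 (visit(H)): cur=H back=2 fwd=0
After 5 (back): cur=W back=1 fwd=1
After 6 (visit(O)): cur=O back=2 fwd=0
After 7 (visit(Z)): cur=Z back=3 fwd=0

Answer: back: HOME,W,O
current: Z
forward: (empty)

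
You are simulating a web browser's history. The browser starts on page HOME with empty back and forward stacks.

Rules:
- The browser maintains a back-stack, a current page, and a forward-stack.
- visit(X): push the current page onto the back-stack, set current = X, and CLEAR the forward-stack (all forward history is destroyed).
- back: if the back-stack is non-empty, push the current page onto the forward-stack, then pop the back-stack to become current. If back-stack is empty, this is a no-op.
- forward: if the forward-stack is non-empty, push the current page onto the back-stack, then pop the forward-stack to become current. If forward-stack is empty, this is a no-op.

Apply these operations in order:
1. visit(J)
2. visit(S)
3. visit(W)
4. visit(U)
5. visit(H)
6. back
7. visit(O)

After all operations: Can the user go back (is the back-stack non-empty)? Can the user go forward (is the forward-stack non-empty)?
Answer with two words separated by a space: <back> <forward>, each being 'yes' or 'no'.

Answer: yes no

Derivation:
After 1 (visit(J)): cur=J back=1 fwd=0
After 2 (visit(S)): cur=S back=2 fwd=0
After 3 (visit(W)): cur=W back=3 fwd=0
After 4 (visit(U)): cur=U back=4 fwd=0
After 5 (visit(H)): cur=H back=5 fwd=0
After 6 (back): cur=U back=4 fwd=1
After 7 (visit(O)): cur=O back=5 fwd=0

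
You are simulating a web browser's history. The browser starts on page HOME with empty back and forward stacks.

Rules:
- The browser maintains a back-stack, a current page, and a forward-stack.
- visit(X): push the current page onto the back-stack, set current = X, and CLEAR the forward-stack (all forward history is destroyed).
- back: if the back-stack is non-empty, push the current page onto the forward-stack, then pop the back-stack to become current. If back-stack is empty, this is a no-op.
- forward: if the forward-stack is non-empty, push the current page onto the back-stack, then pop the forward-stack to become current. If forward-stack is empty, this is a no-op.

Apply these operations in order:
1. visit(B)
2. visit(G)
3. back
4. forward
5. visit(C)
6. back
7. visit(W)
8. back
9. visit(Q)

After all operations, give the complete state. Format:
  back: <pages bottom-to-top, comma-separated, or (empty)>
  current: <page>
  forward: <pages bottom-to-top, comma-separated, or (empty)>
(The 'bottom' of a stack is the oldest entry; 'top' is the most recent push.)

After 1 (visit(B)): cur=B back=1 fwd=0
After 2 (visit(G)): cur=G back=2 fwd=0
After 3 (back): cur=B back=1 fwd=1
After 4 (forward): cur=G back=2 fwd=0
After 5 (visit(C)): cur=C back=3 fwd=0
After 6 (back): cur=G back=2 fwd=1
After 7 (visit(W)): cur=W back=3 fwd=0
After 8 (back): cur=G back=2 fwd=1
After 9 (visit(Q)): cur=Q back=3 fwd=0

Answer: back: HOME,B,G
current: Q
forward: (empty)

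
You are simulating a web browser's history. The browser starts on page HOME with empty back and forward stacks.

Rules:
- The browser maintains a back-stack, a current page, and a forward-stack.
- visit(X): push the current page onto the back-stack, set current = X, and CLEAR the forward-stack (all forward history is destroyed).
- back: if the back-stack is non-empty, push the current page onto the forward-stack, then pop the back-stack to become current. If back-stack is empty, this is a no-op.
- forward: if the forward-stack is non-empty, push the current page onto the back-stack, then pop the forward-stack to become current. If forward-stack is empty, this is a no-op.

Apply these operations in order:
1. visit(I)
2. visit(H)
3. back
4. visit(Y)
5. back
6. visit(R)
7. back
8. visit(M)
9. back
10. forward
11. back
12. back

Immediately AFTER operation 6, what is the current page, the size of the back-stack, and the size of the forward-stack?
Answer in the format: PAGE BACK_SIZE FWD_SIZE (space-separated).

After 1 (visit(I)): cur=I back=1 fwd=0
After 2 (visit(H)): cur=H back=2 fwd=0
After 3 (back): cur=I back=1 fwd=1
After 4 (visit(Y)): cur=Y back=2 fwd=0
After 5 (back): cur=I back=1 fwd=1
After 6 (visit(R)): cur=R back=2 fwd=0

R 2 0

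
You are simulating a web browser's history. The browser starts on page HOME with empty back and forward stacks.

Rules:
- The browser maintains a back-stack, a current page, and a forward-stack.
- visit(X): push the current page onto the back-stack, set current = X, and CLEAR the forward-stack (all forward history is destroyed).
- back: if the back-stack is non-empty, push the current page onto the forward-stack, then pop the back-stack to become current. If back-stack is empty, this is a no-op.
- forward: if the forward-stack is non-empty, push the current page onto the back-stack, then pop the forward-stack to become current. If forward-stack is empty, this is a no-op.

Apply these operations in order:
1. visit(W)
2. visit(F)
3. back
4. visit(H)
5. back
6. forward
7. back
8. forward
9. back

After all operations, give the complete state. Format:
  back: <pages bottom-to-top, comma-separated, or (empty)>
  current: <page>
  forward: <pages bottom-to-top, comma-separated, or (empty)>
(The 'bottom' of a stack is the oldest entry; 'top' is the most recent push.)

Answer: back: HOME
current: W
forward: H

Derivation:
After 1 (visit(W)): cur=W back=1 fwd=0
After 2 (visit(F)): cur=F back=2 fwd=0
After 3 (back): cur=W back=1 fwd=1
After 4 (visit(H)): cur=H back=2 fwd=0
After 5 (back): cur=W back=1 fwd=1
After 6 (forward): cur=H back=2 fwd=0
After 7 (back): cur=W back=1 fwd=1
After 8 (forward): cur=H back=2 fwd=0
After 9 (back): cur=W back=1 fwd=1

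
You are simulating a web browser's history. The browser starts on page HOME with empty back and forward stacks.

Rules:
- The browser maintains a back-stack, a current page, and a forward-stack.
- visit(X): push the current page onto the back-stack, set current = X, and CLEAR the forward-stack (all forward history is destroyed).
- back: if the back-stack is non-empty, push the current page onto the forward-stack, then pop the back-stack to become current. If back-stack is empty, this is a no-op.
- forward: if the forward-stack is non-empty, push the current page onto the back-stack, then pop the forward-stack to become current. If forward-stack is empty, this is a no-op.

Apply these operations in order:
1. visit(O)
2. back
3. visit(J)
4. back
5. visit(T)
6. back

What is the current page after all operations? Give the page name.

After 1 (visit(O)): cur=O back=1 fwd=0
After 2 (back): cur=HOME back=0 fwd=1
After 3 (visit(J)): cur=J back=1 fwd=0
After 4 (back): cur=HOME back=0 fwd=1
After 5 (visit(T)): cur=T back=1 fwd=0
After 6 (back): cur=HOME back=0 fwd=1

Answer: HOME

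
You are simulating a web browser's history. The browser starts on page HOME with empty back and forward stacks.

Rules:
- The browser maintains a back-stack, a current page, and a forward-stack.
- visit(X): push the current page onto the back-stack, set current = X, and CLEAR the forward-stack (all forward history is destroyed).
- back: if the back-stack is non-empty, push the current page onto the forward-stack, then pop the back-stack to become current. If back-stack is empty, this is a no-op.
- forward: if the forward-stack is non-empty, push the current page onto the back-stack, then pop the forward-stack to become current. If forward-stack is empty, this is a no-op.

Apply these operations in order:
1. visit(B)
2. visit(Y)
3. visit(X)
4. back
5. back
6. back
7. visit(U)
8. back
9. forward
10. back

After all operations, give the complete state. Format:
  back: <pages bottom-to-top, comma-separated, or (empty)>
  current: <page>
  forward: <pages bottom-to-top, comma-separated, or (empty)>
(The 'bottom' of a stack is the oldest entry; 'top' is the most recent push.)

After 1 (visit(B)): cur=B back=1 fwd=0
After 2 (visit(Y)): cur=Y back=2 fwd=0
After 3 (visit(X)): cur=X back=3 fwd=0
After 4 (back): cur=Y back=2 fwd=1
After 5 (back): cur=B back=1 fwd=2
After 6 (back): cur=HOME back=0 fwd=3
After 7 (visit(U)): cur=U back=1 fwd=0
After 8 (back): cur=HOME back=0 fwd=1
After 9 (forward): cur=U back=1 fwd=0
After 10 (back): cur=HOME back=0 fwd=1

Answer: back: (empty)
current: HOME
forward: U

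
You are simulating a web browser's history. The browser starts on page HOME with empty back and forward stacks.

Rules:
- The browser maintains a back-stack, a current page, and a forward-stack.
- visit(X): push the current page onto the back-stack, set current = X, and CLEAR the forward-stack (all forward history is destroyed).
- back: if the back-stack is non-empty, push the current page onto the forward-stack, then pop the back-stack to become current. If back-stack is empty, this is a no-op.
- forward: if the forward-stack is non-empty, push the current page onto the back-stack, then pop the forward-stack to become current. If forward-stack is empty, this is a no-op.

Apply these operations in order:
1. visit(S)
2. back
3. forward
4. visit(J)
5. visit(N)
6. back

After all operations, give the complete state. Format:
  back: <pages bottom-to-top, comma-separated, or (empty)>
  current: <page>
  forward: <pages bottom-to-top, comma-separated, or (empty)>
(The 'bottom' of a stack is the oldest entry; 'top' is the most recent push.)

After 1 (visit(S)): cur=S back=1 fwd=0
After 2 (back): cur=HOME back=0 fwd=1
After 3 (forward): cur=S back=1 fwd=0
After 4 (visit(J)): cur=J back=2 fwd=0
After 5 (visit(N)): cur=N back=3 fwd=0
After 6 (back): cur=J back=2 fwd=1

Answer: back: HOME,S
current: J
forward: N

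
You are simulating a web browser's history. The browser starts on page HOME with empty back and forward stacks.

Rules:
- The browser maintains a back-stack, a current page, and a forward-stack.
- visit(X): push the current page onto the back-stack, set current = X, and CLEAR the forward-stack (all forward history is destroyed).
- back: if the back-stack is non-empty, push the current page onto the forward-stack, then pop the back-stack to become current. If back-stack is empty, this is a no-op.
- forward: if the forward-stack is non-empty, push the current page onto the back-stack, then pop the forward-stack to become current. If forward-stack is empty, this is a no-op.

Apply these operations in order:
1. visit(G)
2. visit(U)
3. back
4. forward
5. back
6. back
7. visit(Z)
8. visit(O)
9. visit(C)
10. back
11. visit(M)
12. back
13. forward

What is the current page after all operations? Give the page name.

After 1 (visit(G)): cur=G back=1 fwd=0
After 2 (visit(U)): cur=U back=2 fwd=0
After 3 (back): cur=G back=1 fwd=1
After 4 (forward): cur=U back=2 fwd=0
After 5 (back): cur=G back=1 fwd=1
After 6 (back): cur=HOME back=0 fwd=2
After 7 (visit(Z)): cur=Z back=1 fwd=0
After 8 (visit(O)): cur=O back=2 fwd=0
After 9 (visit(C)): cur=C back=3 fwd=0
After 10 (back): cur=O back=2 fwd=1
After 11 (visit(M)): cur=M back=3 fwd=0
After 12 (back): cur=O back=2 fwd=1
After 13 (forward): cur=M back=3 fwd=0

Answer: M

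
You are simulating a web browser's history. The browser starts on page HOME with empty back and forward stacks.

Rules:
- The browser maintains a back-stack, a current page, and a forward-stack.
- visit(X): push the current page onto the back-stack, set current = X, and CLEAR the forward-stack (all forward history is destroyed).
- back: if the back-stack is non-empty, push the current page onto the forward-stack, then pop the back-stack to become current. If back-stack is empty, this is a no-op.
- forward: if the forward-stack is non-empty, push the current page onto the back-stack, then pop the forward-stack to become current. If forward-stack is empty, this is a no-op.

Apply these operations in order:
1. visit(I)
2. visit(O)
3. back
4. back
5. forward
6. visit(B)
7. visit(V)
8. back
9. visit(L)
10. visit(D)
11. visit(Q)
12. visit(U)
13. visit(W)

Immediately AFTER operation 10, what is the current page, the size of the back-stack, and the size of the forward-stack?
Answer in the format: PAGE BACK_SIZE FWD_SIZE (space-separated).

After 1 (visit(I)): cur=I back=1 fwd=0
After 2 (visit(O)): cur=O back=2 fwd=0
After 3 (back): cur=I back=1 fwd=1
After 4 (back): cur=HOME back=0 fwd=2
After 5 (forward): cur=I back=1 fwd=1
After 6 (visit(B)): cur=B back=2 fwd=0
After 7 (visit(V)): cur=V back=3 fwd=0
After 8 (back): cur=B back=2 fwd=1
After 9 (visit(L)): cur=L back=3 fwd=0
After 10 (visit(D)): cur=D back=4 fwd=0

D 4 0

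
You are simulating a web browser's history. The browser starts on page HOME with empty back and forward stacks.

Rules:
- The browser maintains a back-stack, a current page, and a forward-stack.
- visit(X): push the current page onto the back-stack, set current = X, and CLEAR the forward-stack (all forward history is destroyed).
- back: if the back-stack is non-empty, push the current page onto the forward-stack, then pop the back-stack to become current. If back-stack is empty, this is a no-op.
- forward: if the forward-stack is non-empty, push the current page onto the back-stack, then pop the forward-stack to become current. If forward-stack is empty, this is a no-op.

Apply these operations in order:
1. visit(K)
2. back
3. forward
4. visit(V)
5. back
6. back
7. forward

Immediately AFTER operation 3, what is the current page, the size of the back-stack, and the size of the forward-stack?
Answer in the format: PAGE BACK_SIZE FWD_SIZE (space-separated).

After 1 (visit(K)): cur=K back=1 fwd=0
After 2 (back): cur=HOME back=0 fwd=1
After 3 (forward): cur=K back=1 fwd=0

K 1 0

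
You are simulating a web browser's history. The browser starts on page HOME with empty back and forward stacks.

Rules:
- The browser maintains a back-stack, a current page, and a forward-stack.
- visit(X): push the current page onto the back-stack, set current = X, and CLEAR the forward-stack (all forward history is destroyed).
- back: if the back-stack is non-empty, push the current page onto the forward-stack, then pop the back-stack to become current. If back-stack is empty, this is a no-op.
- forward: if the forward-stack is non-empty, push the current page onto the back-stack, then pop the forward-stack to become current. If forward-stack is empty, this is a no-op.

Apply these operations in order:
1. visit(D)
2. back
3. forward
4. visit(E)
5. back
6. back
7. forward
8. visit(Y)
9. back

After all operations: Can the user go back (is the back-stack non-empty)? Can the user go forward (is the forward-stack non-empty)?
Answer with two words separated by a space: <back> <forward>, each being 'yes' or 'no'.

After 1 (visit(D)): cur=D back=1 fwd=0
After 2 (back): cur=HOME back=0 fwd=1
After 3 (forward): cur=D back=1 fwd=0
After 4 (visit(E)): cur=E back=2 fwd=0
After 5 (back): cur=D back=1 fwd=1
After 6 (back): cur=HOME back=0 fwd=2
After 7 (forward): cur=D back=1 fwd=1
After 8 (visit(Y)): cur=Y back=2 fwd=0
After 9 (back): cur=D back=1 fwd=1

Answer: yes yes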